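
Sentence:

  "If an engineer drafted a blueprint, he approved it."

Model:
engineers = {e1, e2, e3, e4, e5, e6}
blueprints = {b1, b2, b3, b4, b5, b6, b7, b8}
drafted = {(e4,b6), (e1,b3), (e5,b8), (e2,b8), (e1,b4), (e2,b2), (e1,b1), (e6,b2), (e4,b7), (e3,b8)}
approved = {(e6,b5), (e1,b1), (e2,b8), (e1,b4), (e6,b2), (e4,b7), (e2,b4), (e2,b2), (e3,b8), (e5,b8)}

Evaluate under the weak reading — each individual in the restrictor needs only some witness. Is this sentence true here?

"it" takes "a blueprint" as antecedent — a donkey pronoun bound across the clause boundary.
Weak reading: every engineer e with some drafted-blueprint has at least one drafted-blueprint b such that approved(e,b).
Per engineer: e1:✓  e2:✓  e3:✓  e4:✓  e5:✓  e6:✓
Every engineer in the restrictor has a witness.

True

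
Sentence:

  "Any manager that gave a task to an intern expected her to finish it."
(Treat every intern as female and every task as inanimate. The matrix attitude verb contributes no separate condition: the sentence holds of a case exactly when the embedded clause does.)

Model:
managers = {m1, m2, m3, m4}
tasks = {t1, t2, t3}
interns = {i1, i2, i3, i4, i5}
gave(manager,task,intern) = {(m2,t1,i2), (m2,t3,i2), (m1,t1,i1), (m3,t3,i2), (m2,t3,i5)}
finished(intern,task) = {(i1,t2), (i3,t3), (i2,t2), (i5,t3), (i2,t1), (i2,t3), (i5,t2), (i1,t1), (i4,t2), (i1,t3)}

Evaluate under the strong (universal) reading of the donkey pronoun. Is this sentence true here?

True

"her" takes "an intern" as antecedent and "it" takes "a task"; both are donkey pronouns co-varying with the restrictor.
Strong reading: for every (m,t,i) with gave(m,t,i), finished(i,t).
Restrictor triples: (m1,t1,i1)→finished(i1,t1) ✓  (m2,t1,i2)→finished(i2,t1) ✓  (m2,t3,i2)→finished(i2,t3) ✓  (m2,t3,i5)→finished(i5,t3) ✓  (m3,t3,i2)→finished(i2,t3) ✓
Every restrictor triple satisfies the scope.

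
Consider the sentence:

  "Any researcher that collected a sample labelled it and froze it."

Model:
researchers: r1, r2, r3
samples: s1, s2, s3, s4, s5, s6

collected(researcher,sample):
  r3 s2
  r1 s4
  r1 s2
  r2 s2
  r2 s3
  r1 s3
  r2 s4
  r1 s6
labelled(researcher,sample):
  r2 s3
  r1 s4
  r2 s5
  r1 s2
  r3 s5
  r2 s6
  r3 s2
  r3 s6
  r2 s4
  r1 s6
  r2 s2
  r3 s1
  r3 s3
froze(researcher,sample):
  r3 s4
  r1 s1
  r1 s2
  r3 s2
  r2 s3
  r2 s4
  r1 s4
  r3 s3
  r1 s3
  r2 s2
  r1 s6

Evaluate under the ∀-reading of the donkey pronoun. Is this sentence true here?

"it" takes "a sample" as antecedent — a donkey pronoun bound across the clause boundary.
Strong reading: for every (r,s) with collected(r,s), labelled(r,s) ∧ froze(r,s).
Restrictor pairs: (r1,s2) ✓  (r1,s3) ✗  (r1,s4) ✓  (r1,s6) ✓  (r2,s2) ✓  (r2,s3) ✓  (r2,s4) ✓  (r3,s2) ✓
Counterexample: (r1,s3) is in collected but fails the scope.

False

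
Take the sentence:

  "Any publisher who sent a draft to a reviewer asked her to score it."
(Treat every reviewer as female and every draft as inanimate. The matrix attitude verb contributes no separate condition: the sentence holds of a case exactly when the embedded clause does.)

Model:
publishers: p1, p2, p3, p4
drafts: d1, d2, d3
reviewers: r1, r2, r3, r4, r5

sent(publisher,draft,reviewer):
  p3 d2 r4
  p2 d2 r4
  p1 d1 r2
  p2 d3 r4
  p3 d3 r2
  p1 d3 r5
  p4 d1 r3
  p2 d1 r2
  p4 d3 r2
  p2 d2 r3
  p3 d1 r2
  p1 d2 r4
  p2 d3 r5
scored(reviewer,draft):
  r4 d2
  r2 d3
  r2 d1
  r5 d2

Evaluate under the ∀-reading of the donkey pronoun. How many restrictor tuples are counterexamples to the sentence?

"her" takes "a reviewer" as antecedent and "it" takes "a draft"; both are donkey pronouns co-varying with the restrictor.
Strong reading: for every (p,d,r) with sent(p,d,r), scored(r,d).
Restrictor triples: (p1,d1,r2)→scored(r2,d1) ✓  (p1,d2,r4)→scored(r4,d2) ✓  (p1,d3,r5)→scored(r5,d3) ✗  (p2,d1,r2)→scored(r2,d1) ✓  (p2,d2,r3)→scored(r3,d2) ✗  (p2,d2,r4)→scored(r4,d2) ✓  (p2,d3,r4)→scored(r4,d3) ✗  (p2,d3,r5)→scored(r5,d3) ✗  (p3,d1,r2)→scored(r2,d1) ✓  (p3,d2,r4)→scored(r4,d2) ✓  (p3,d3,r2)→scored(r2,d3) ✓  (p4,d1,r3)→scored(r3,d1) ✗  (p4,d3,r2)→scored(r2,d3) ✓
Counterexamples (restrictor triples failing the scope): 5.

5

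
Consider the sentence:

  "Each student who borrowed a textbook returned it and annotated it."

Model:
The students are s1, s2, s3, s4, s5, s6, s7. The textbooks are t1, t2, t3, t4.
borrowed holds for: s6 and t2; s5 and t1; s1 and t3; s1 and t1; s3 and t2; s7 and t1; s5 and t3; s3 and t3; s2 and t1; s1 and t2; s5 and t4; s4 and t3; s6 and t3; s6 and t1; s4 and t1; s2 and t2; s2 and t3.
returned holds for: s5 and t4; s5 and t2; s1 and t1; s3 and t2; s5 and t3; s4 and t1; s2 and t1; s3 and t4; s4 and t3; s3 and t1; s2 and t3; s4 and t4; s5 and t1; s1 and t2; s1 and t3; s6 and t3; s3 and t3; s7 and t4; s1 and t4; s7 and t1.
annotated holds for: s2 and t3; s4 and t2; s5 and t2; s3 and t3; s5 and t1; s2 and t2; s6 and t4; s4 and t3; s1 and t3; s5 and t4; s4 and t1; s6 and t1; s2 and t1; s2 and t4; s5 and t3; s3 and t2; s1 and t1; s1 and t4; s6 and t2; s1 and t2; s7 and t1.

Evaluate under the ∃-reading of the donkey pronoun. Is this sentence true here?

"it" takes "a textbook" as antecedent — a donkey pronoun bound across the clause boundary.
Weak reading: every student s with some borrowed-textbook has at least one borrowed-textbook t such that returned(s,t) ∧ annotated(s,t).
Per student: s1:✓  s2:✓  s3:✓  s4:✓  s5:✓  s6:✗  s7:✓
s6 has no witness among its borrowed-textbooks.

False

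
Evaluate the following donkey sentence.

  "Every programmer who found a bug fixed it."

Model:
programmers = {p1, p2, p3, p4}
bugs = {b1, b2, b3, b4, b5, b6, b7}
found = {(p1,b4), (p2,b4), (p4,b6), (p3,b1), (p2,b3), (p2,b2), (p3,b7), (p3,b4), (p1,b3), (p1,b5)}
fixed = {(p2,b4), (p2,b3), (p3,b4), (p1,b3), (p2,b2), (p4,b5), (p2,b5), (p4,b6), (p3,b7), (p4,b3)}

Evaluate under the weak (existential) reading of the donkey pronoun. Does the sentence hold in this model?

"it" takes "a bug" as antecedent — a donkey pronoun bound across the clause boundary.
Weak reading: every programmer p with some found-bug has at least one found-bug b such that fixed(p,b).
Per programmer: p1:✓  p2:✓  p3:✓  p4:✓
Every programmer in the restrictor has a witness.

True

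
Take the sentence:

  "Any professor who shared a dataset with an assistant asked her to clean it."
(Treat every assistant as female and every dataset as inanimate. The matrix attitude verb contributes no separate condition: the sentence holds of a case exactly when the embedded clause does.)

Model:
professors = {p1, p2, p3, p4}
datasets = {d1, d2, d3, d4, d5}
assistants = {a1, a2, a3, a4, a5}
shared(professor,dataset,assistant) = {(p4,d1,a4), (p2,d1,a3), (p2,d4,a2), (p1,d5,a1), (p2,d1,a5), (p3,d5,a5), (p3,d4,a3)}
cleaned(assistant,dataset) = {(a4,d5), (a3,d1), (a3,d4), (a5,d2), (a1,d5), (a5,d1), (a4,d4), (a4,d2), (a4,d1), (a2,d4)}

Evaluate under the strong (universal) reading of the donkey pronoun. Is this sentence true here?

False

"her" takes "an assistant" as antecedent and "it" takes "a dataset"; both are donkey pronouns co-varying with the restrictor.
Strong reading: for every (p,d,a) with shared(p,d,a), cleaned(a,d).
Restrictor triples: (p1,d5,a1)→cleaned(a1,d5) ✓  (p2,d1,a3)→cleaned(a3,d1) ✓  (p2,d1,a5)→cleaned(a5,d1) ✓  (p2,d4,a2)→cleaned(a2,d4) ✓  (p3,d4,a3)→cleaned(a3,d4) ✓  (p3,d5,a5)→cleaned(a5,d5) ✗  (p4,d1,a4)→cleaned(a4,d1) ✓
Counterexample: (p3,d5,a5) — cleaned(a5,d5) does not hold.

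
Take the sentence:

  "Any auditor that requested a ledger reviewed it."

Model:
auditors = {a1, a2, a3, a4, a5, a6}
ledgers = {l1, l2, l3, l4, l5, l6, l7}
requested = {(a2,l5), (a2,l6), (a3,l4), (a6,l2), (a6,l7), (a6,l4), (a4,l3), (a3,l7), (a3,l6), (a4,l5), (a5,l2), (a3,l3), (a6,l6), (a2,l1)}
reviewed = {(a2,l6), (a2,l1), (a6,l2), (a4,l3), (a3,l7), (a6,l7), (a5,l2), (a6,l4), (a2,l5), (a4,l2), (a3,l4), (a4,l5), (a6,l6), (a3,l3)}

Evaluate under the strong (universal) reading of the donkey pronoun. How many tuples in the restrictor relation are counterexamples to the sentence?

1

"it" takes "a ledger" as antecedent — a donkey pronoun bound across the clause boundary.
Strong reading: for every (a,l) with requested(a,l), reviewed(a,l).
Restrictor pairs: (a2,l1) ✓  (a2,l5) ✓  (a2,l6) ✓  (a3,l3) ✓  (a3,l4) ✓  (a3,l6) ✗  (a3,l7) ✓  (a4,l3) ✓  (a4,l5) ✓  (a5,l2) ✓  (a6,l2) ✓  (a6,l4) ✓  (a6,l6) ✓  (a6,l7) ✓
Counterexamples (restrictor pairs failing the scope): 1.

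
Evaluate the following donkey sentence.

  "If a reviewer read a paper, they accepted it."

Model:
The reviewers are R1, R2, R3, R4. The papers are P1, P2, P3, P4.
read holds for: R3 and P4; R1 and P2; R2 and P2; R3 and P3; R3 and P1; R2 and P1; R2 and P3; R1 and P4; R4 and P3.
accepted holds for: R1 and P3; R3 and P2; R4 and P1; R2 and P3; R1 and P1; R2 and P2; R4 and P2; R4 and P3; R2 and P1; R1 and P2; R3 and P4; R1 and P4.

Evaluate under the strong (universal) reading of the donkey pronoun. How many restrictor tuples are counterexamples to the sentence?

"it" takes "a paper" as antecedent — a donkey pronoun bound across the clause boundary.
Strong reading: for every (r,p) with read(r,p), accepted(r,p).
Restrictor pairs: (R1,P2) ✓  (R1,P4) ✓  (R2,P1) ✓  (R2,P2) ✓  (R2,P3) ✓  (R3,P1) ✗  (R3,P3) ✗  (R3,P4) ✓  (R4,P3) ✓
Counterexamples (restrictor pairs failing the scope): 2.

2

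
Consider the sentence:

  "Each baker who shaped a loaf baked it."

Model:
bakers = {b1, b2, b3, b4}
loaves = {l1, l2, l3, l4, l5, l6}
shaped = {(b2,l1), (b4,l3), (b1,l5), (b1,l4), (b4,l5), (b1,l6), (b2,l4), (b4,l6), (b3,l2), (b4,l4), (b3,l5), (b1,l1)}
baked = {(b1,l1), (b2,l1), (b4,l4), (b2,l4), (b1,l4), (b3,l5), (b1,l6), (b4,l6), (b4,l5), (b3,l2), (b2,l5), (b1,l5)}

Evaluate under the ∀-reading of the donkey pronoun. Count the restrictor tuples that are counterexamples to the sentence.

1

"it" takes "a loaf" as antecedent — a donkey pronoun bound across the clause boundary.
Strong reading: for every (b,l) with shaped(b,l), baked(b,l).
Restrictor pairs: (b1,l1) ✓  (b1,l4) ✓  (b1,l5) ✓  (b1,l6) ✓  (b2,l1) ✓  (b2,l4) ✓  (b3,l2) ✓  (b3,l5) ✓  (b4,l3) ✗  (b4,l4) ✓  (b4,l5) ✓  (b4,l6) ✓
Counterexamples (restrictor pairs failing the scope): 1.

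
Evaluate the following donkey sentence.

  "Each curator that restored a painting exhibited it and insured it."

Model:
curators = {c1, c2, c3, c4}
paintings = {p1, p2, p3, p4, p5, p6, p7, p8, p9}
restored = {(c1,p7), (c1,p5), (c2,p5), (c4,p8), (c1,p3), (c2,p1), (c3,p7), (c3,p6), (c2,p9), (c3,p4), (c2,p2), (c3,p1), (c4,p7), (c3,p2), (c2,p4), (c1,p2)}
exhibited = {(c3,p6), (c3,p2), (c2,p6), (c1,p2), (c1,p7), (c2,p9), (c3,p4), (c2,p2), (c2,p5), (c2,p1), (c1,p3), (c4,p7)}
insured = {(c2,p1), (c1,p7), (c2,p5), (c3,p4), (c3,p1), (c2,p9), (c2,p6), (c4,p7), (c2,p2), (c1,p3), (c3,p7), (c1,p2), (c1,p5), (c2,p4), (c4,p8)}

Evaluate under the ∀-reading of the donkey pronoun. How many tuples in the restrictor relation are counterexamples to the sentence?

"it" takes "a painting" as antecedent — a donkey pronoun bound across the clause boundary.
Strong reading: for every (c,p) with restored(c,p), exhibited(c,p) ∧ insured(c,p).
Restrictor pairs: (c1,p2) ✓  (c1,p3) ✓  (c1,p5) ✗  (c1,p7) ✓  (c2,p1) ✓  (c2,p2) ✓  (c2,p4) ✗  (c2,p5) ✓  (c2,p9) ✓  (c3,p1) ✗  (c3,p2) ✗  (c3,p4) ✓  (c3,p6) ✗  (c3,p7) ✗  (c4,p7) ✓  (c4,p8) ✗
Counterexamples (restrictor pairs failing the scope): 7.

7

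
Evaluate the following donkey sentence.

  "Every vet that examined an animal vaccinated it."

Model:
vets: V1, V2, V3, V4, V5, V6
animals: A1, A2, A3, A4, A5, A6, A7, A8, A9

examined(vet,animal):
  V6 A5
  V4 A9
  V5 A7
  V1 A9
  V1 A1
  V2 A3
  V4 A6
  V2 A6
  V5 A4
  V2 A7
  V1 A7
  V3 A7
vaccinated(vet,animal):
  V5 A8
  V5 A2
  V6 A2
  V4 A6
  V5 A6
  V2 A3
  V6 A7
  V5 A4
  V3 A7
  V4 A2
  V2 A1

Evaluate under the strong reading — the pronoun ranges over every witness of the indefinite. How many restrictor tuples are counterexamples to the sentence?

"it" takes "an animal" as antecedent — a donkey pronoun bound across the clause boundary.
Strong reading: for every (v,a) with examined(v,a), vaccinated(v,a).
Restrictor pairs: (V1,A1) ✗  (V1,A7) ✗  (V1,A9) ✗  (V2,A3) ✓  (V2,A6) ✗  (V2,A7) ✗  (V3,A7) ✓  (V4,A6) ✓  (V4,A9) ✗  (V5,A4) ✓  (V5,A7) ✗  (V6,A5) ✗
Counterexamples (restrictor pairs failing the scope): 8.

8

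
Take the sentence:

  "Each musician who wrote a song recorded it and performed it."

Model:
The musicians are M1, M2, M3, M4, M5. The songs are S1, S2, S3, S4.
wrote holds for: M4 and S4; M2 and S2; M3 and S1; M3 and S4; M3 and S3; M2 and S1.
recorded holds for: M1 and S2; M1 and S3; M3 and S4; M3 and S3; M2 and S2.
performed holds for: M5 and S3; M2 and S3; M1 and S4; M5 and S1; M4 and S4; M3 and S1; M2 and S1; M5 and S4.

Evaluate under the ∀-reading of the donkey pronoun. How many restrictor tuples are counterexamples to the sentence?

6

"it" takes "a song" as antecedent — a donkey pronoun bound across the clause boundary.
Strong reading: for every (m,s) with wrote(m,s), recorded(m,s) ∧ performed(m,s).
Restrictor pairs: (M2,S1) ✗  (M2,S2) ✗  (M3,S1) ✗  (M3,S3) ✗  (M3,S4) ✗  (M4,S4) ✗
Counterexamples (restrictor pairs failing the scope): 6.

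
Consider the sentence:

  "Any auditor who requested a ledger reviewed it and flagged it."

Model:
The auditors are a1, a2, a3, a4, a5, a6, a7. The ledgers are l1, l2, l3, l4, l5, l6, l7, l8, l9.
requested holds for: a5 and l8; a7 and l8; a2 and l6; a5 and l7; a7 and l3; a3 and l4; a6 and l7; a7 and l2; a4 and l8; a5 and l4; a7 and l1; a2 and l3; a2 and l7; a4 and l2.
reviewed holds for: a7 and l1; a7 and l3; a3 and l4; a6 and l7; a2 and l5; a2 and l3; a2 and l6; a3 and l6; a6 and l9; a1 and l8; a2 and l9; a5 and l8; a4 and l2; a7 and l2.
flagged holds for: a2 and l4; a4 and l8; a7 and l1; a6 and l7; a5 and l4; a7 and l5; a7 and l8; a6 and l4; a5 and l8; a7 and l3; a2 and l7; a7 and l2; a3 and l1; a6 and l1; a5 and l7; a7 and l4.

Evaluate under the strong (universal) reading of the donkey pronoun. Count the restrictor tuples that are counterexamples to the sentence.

"it" takes "a ledger" as antecedent — a donkey pronoun bound across the clause boundary.
Strong reading: for every (a,l) with requested(a,l), reviewed(a,l) ∧ flagged(a,l).
Restrictor pairs: (a2,l3) ✗  (a2,l6) ✗  (a2,l7) ✗  (a3,l4) ✗  (a4,l2) ✗  (a4,l8) ✗  (a5,l4) ✗  (a5,l7) ✗  (a5,l8) ✓  (a6,l7) ✓  (a7,l1) ✓  (a7,l2) ✓  (a7,l3) ✓  (a7,l8) ✗
Counterexamples (restrictor pairs failing the scope): 9.

9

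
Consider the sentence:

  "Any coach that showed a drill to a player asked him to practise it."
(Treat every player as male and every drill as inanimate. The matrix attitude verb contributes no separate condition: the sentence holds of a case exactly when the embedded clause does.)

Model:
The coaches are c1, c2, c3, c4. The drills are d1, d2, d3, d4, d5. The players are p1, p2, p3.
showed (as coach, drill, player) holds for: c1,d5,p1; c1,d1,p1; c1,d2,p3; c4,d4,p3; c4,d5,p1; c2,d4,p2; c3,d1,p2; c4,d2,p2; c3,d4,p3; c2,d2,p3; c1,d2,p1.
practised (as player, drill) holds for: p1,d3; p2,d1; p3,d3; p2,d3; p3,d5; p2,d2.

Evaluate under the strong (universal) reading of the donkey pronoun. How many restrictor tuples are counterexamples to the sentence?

"him" takes "a player" as antecedent and "it" takes "a drill"; both are donkey pronouns co-varying with the restrictor.
Strong reading: for every (c,d,p) with showed(c,d,p), practised(p,d).
Restrictor triples: (c1,d1,p1)→practised(p1,d1) ✗  (c1,d2,p1)→practised(p1,d2) ✗  (c1,d2,p3)→practised(p3,d2) ✗  (c1,d5,p1)→practised(p1,d5) ✗  (c2,d2,p3)→practised(p3,d2) ✗  (c2,d4,p2)→practised(p2,d4) ✗  (c3,d1,p2)→practised(p2,d1) ✓  (c3,d4,p3)→practised(p3,d4) ✗  (c4,d2,p2)→practised(p2,d2) ✓  (c4,d4,p3)→practised(p3,d4) ✗  (c4,d5,p1)→practised(p1,d5) ✗
Counterexamples (restrictor triples failing the scope): 9.

9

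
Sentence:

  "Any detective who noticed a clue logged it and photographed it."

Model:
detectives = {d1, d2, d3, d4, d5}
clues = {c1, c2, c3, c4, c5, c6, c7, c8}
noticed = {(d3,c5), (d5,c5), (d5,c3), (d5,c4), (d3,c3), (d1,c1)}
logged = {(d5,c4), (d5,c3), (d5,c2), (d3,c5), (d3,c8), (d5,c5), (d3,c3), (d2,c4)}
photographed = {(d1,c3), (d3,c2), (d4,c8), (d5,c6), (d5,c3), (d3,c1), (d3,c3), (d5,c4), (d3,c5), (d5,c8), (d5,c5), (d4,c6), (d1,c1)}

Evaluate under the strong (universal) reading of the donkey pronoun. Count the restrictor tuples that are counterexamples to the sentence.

1

"it" takes "a clue" as antecedent — a donkey pronoun bound across the clause boundary.
Strong reading: for every (d,c) with noticed(d,c), logged(d,c) ∧ photographed(d,c).
Restrictor pairs: (d1,c1) ✗  (d3,c3) ✓  (d3,c5) ✓  (d5,c3) ✓  (d5,c4) ✓  (d5,c5) ✓
Counterexamples (restrictor pairs failing the scope): 1.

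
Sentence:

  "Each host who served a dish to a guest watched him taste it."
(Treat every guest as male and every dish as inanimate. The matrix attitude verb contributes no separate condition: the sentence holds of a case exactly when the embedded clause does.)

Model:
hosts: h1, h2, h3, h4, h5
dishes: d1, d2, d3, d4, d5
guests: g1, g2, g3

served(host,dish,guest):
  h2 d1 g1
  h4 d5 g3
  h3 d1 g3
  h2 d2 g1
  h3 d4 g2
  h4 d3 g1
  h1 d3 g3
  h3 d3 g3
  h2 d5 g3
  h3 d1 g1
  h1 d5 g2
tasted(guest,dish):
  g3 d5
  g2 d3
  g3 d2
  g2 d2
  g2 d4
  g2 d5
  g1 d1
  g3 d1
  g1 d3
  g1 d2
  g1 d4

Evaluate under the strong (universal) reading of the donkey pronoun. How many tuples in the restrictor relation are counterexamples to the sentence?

2

"him" takes "a guest" as antecedent and "it" takes "a dish"; both are donkey pronouns co-varying with the restrictor.
Strong reading: for every (h,d,g) with served(h,d,g), tasted(g,d).
Restrictor triples: (h1,d3,g3)→tasted(g3,d3) ✗  (h1,d5,g2)→tasted(g2,d5) ✓  (h2,d1,g1)→tasted(g1,d1) ✓  (h2,d2,g1)→tasted(g1,d2) ✓  (h2,d5,g3)→tasted(g3,d5) ✓  (h3,d1,g1)→tasted(g1,d1) ✓  (h3,d1,g3)→tasted(g3,d1) ✓  (h3,d3,g3)→tasted(g3,d3) ✗  (h3,d4,g2)→tasted(g2,d4) ✓  (h4,d3,g1)→tasted(g1,d3) ✓  (h4,d5,g3)→tasted(g3,d5) ✓
Counterexamples (restrictor triples failing the scope): 2.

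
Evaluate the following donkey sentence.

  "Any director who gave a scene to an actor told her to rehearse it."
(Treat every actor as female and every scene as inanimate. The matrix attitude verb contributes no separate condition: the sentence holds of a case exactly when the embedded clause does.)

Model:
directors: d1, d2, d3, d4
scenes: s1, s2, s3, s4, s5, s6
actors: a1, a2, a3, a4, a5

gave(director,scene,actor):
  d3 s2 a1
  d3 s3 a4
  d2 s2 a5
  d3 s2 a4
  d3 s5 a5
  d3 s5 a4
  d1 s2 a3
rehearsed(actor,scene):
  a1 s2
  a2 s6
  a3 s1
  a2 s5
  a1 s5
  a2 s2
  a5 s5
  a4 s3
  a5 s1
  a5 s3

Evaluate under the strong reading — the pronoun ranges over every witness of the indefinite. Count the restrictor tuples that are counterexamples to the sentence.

4

"her" takes "an actor" as antecedent and "it" takes "a scene"; both are donkey pronouns co-varying with the restrictor.
Strong reading: for every (d,s,a) with gave(d,s,a), rehearsed(a,s).
Restrictor triples: (d1,s2,a3)→rehearsed(a3,s2) ✗  (d2,s2,a5)→rehearsed(a5,s2) ✗  (d3,s2,a1)→rehearsed(a1,s2) ✓  (d3,s2,a4)→rehearsed(a4,s2) ✗  (d3,s3,a4)→rehearsed(a4,s3) ✓  (d3,s5,a4)→rehearsed(a4,s5) ✗  (d3,s5,a5)→rehearsed(a5,s5) ✓
Counterexamples (restrictor triples failing the scope): 4.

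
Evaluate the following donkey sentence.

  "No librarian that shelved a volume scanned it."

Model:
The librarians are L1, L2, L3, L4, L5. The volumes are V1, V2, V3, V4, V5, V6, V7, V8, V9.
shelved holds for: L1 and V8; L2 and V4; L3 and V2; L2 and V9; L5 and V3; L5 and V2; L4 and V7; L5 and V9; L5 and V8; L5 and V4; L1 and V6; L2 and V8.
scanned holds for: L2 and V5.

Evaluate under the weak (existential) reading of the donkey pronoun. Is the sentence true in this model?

"it" takes "a volume" as antecedent — a donkey pronoun bound across the clause boundary.
Truth condition: for no (l,v) with shelved(l,v) does scanned(l,v) hold.
Restrictor pairs — does the scope hold? (L1,V6):fails  (L1,V8):fails  (L2,V4):fails  (L2,V8):fails  (L2,V9):fails  (L3,V2):fails  (L4,V7):fails  (L5,V2):fails  (L5,V3):fails  (L5,V4):fails  (L5,V8):fails  (L5,V9):fails
Scope holds for no restrictor pair, so the sentence is true.

True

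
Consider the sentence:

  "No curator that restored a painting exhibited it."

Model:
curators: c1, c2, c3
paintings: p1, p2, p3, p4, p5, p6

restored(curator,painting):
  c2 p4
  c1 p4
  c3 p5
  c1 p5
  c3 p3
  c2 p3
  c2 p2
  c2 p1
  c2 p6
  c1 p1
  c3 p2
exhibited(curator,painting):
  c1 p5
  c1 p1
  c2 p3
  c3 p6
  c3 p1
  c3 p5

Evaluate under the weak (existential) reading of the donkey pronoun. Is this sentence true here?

"it" takes "a painting" as antecedent — a donkey pronoun bound across the clause boundary.
Truth condition: for no (c,p) with restored(c,p) does exhibited(c,p) hold.
Restrictor pairs — does the scope hold? (c1,p1):holds  (c1,p4):fails  (c1,p5):holds  (c2,p1):fails  (c2,p2):fails  (c2,p3):holds  (c2,p4):fails  (c2,p6):fails  (c3,p2):fails  (c3,p3):fails  (c3,p5):holds
Scope holds for 4 pair(s), so the sentence is false.

False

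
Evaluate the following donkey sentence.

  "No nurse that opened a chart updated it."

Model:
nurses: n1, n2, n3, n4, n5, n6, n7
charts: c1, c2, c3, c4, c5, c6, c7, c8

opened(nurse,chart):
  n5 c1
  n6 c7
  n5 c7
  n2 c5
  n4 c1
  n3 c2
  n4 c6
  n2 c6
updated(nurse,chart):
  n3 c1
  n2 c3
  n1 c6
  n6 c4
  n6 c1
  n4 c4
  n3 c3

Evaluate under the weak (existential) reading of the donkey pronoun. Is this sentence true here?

True

"it" takes "a chart" as antecedent — a donkey pronoun bound across the clause boundary.
Truth condition: for no (n,c) with opened(n,c) does updated(n,c) hold.
Restrictor pairs — does the scope hold? (n2,c5):fails  (n2,c6):fails  (n3,c2):fails  (n4,c1):fails  (n4,c6):fails  (n5,c1):fails  (n5,c7):fails  (n6,c7):fails
Scope holds for no restrictor pair, so the sentence is true.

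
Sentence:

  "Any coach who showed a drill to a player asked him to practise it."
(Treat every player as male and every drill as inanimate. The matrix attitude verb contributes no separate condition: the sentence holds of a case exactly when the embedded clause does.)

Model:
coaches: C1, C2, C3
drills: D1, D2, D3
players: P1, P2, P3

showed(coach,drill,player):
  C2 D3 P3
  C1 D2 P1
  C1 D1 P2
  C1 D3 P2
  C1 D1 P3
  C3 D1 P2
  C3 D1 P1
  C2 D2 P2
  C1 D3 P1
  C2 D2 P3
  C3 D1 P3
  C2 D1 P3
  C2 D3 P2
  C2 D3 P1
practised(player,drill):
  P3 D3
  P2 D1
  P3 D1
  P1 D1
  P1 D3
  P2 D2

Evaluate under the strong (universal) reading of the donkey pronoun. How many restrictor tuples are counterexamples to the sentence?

4

"him" takes "a player" as antecedent and "it" takes "a drill"; both are donkey pronouns co-varying with the restrictor.
Strong reading: for every (c,d,p) with showed(c,d,p), practised(p,d).
Restrictor triples: (C1,D1,P2)→practised(P2,D1) ✓  (C1,D1,P3)→practised(P3,D1) ✓  (C1,D2,P1)→practised(P1,D2) ✗  (C1,D3,P1)→practised(P1,D3) ✓  (C1,D3,P2)→practised(P2,D3) ✗  (C2,D1,P3)→practised(P3,D1) ✓  (C2,D2,P2)→practised(P2,D2) ✓  (C2,D2,P3)→practised(P3,D2) ✗  (C2,D3,P1)→practised(P1,D3) ✓  (C2,D3,P2)→practised(P2,D3) ✗  (C2,D3,P3)→practised(P3,D3) ✓  (C3,D1,P1)→practised(P1,D1) ✓  (C3,D1,P2)→practised(P2,D1) ✓  (C3,D1,P3)→practised(P3,D1) ✓
Counterexamples (restrictor triples failing the scope): 4.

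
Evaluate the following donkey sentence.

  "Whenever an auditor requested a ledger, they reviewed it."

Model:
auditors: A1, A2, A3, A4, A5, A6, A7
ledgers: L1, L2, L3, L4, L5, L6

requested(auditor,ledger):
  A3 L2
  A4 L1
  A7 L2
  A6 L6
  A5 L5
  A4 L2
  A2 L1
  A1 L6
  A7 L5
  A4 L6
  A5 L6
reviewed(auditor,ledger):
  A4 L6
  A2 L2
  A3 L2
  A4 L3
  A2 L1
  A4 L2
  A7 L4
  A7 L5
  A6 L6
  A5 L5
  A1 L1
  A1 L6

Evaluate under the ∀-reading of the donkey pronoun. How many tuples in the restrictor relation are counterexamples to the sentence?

3

"it" takes "a ledger" as antecedent — a donkey pronoun bound across the clause boundary.
Strong reading: for every (a,l) with requested(a,l), reviewed(a,l).
Restrictor pairs: (A1,L6) ✓  (A2,L1) ✓  (A3,L2) ✓  (A4,L1) ✗  (A4,L2) ✓  (A4,L6) ✓  (A5,L5) ✓  (A5,L6) ✗  (A6,L6) ✓  (A7,L2) ✗  (A7,L5) ✓
Counterexamples (restrictor pairs failing the scope): 3.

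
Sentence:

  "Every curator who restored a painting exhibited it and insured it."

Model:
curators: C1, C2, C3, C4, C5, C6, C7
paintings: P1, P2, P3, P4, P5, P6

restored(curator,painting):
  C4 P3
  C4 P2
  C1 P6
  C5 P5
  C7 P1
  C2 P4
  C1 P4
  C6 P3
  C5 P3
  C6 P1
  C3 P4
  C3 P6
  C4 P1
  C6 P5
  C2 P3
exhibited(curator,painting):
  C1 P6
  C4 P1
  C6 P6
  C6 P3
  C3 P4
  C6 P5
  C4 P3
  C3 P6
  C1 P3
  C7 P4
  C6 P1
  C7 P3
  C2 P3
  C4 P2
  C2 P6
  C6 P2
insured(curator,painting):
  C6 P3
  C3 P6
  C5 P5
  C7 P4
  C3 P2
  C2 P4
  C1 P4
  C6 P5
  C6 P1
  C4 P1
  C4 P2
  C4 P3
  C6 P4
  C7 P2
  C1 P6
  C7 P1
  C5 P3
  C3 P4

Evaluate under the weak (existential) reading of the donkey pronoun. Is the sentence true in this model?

False

"it" takes "a painting" as antecedent — a donkey pronoun bound across the clause boundary.
Weak reading: every curator c with some restored-painting has at least one restored-painting p such that exhibited(c,p) ∧ insured(c,p).
Per curator: C1:✓  C2:✗  C3:✓  C4:✓  C5:✗  C6:✓  C7:✗
C2 has no witness among its restored-paintings.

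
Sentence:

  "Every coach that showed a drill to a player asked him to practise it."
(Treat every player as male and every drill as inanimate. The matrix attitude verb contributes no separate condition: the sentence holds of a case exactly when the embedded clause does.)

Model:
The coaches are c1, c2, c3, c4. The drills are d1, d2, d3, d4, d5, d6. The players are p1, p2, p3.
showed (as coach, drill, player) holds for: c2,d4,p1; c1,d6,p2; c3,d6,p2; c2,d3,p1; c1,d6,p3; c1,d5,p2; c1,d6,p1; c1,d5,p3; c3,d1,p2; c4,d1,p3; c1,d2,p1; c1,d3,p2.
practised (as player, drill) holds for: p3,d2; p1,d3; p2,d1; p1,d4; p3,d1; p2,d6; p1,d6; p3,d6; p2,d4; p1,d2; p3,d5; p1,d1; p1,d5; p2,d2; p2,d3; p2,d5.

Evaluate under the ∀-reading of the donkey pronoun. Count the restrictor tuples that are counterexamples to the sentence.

0

"him" takes "a player" as antecedent and "it" takes "a drill"; both are donkey pronouns co-varying with the restrictor.
Strong reading: for every (c,d,p) with showed(c,d,p), practised(p,d).
Restrictor triples: (c1,d2,p1)→practised(p1,d2) ✓  (c1,d3,p2)→practised(p2,d3) ✓  (c1,d5,p2)→practised(p2,d5) ✓  (c1,d5,p3)→practised(p3,d5) ✓  (c1,d6,p1)→practised(p1,d6) ✓  (c1,d6,p2)→practised(p2,d6) ✓  (c1,d6,p3)→practised(p3,d6) ✓  (c2,d3,p1)→practised(p1,d3) ✓  (c2,d4,p1)→practised(p1,d4) ✓  (c3,d1,p2)→practised(p2,d1) ✓  (c3,d6,p2)→practised(p2,d6) ✓  (c4,d1,p3)→practised(p3,d1) ✓
Counterexamples (restrictor triples failing the scope): 0.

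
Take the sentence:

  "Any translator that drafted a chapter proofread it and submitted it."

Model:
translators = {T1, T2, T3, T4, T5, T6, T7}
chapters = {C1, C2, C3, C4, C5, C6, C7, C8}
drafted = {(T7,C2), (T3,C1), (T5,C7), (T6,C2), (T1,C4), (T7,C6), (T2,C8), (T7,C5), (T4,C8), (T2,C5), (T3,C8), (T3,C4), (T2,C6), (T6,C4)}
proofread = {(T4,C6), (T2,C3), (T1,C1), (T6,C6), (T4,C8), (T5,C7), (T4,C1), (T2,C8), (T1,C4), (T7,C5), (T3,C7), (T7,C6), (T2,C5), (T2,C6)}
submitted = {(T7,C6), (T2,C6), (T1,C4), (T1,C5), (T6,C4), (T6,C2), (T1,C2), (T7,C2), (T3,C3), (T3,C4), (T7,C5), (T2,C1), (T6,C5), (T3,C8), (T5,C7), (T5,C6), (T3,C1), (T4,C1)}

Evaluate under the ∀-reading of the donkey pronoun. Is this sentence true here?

False

"it" takes "a chapter" as antecedent — a donkey pronoun bound across the clause boundary.
Strong reading: for every (t,c) with drafted(t,c), proofread(t,c) ∧ submitted(t,c).
Restrictor pairs: (T1,C4) ✓  (T2,C5) ✗  (T2,C6) ✓  (T2,C8) ✗  (T3,C1) ✗  (T3,C4) ✗  (T3,C8) ✗  (T4,C8) ✗  (T5,C7) ✓  (T6,C2) ✗  (T6,C4) ✗  (T7,C2) ✗  (T7,C5) ✓  (T7,C6) ✓
Counterexample: (T2,C5) is in drafted but fails the scope.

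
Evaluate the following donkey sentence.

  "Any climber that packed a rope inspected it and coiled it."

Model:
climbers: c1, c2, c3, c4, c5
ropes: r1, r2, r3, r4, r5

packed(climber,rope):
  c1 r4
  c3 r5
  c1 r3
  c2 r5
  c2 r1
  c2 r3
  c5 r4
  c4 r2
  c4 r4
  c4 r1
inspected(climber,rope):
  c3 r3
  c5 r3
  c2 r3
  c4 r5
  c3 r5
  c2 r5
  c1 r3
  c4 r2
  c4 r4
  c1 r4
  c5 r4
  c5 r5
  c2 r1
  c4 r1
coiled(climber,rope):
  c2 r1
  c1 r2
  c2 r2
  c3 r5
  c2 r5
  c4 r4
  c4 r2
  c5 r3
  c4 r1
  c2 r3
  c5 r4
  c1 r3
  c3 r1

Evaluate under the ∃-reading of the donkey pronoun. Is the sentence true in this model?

True

"it" takes "a rope" as antecedent — a donkey pronoun bound across the clause boundary.
Weak reading: every climber c with some packed-rope has at least one packed-rope r such that inspected(c,r) ∧ coiled(c,r).
Per climber: c1:✓  c2:✓  c3:✓  c4:✓  c5:✓
Every climber in the restrictor has a witness.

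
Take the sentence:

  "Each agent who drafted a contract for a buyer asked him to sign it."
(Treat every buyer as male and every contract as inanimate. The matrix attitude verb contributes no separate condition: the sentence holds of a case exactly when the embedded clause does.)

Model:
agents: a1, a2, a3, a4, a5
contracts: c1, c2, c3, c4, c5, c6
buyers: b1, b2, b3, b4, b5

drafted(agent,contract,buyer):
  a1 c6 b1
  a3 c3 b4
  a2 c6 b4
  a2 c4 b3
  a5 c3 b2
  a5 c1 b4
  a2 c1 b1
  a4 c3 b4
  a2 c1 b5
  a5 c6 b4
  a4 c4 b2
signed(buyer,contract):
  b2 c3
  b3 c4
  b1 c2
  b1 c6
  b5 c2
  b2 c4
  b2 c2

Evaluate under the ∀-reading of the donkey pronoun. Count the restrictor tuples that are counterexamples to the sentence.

7

"him" takes "a buyer" as antecedent and "it" takes "a contract"; both are donkey pronouns co-varying with the restrictor.
Strong reading: for every (a,c,b) with drafted(a,c,b), signed(b,c).
Restrictor triples: (a1,c6,b1)→signed(b1,c6) ✓  (a2,c1,b1)→signed(b1,c1) ✗  (a2,c1,b5)→signed(b5,c1) ✗  (a2,c4,b3)→signed(b3,c4) ✓  (a2,c6,b4)→signed(b4,c6) ✗  (a3,c3,b4)→signed(b4,c3) ✗  (a4,c3,b4)→signed(b4,c3) ✗  (a4,c4,b2)→signed(b2,c4) ✓  (a5,c1,b4)→signed(b4,c1) ✗  (a5,c3,b2)→signed(b2,c3) ✓  (a5,c6,b4)→signed(b4,c6) ✗
Counterexamples (restrictor triples failing the scope): 7.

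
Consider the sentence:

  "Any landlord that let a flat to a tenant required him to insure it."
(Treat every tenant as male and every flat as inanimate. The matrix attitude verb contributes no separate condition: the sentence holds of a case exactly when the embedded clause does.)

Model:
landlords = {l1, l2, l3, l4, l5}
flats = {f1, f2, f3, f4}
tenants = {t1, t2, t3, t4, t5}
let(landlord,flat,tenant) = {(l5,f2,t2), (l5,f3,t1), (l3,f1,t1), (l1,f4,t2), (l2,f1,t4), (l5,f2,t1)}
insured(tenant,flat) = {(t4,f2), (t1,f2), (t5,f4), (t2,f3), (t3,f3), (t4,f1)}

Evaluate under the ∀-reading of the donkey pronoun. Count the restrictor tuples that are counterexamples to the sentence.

4

"him" takes "a tenant" as antecedent and "it" takes "a flat"; both are donkey pronouns co-varying with the restrictor.
Strong reading: for every (l,f,t) with let(l,f,t), insured(t,f).
Restrictor triples: (l1,f4,t2)→insured(t2,f4) ✗  (l2,f1,t4)→insured(t4,f1) ✓  (l3,f1,t1)→insured(t1,f1) ✗  (l5,f2,t1)→insured(t1,f2) ✓  (l5,f2,t2)→insured(t2,f2) ✗  (l5,f3,t1)→insured(t1,f3) ✗
Counterexamples (restrictor triples failing the scope): 4.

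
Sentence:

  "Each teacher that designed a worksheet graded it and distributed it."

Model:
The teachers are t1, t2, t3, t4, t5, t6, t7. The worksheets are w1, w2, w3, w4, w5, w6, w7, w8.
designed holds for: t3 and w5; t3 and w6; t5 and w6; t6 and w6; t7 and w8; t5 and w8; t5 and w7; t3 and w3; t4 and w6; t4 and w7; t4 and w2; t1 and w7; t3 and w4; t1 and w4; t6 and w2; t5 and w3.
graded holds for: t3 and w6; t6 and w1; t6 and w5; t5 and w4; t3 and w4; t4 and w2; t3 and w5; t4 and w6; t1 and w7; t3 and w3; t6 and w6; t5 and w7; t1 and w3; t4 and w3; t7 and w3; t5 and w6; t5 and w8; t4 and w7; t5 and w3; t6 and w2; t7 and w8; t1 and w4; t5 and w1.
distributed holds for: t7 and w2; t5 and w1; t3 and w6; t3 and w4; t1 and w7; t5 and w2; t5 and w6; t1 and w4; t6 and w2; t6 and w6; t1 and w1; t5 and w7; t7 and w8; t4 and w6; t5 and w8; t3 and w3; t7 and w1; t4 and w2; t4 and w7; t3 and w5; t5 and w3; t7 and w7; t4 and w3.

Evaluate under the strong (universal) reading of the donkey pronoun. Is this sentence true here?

"it" takes "a worksheet" as antecedent — a donkey pronoun bound across the clause boundary.
Strong reading: for every (t,w) with designed(t,w), graded(t,w) ∧ distributed(t,w).
Restrictor pairs: (t1,w4) ✓  (t1,w7) ✓  (t3,w3) ✓  (t3,w4) ✓  (t3,w5) ✓  (t3,w6) ✓  (t4,w2) ✓  (t4,w6) ✓  (t4,w7) ✓  (t5,w3) ✓  (t5,w6) ✓  (t5,w7) ✓  (t5,w8) ✓  (t6,w2) ✓  (t6,w6) ✓  (t7,w8) ✓
Every restrictor pair satisfies the scope.

True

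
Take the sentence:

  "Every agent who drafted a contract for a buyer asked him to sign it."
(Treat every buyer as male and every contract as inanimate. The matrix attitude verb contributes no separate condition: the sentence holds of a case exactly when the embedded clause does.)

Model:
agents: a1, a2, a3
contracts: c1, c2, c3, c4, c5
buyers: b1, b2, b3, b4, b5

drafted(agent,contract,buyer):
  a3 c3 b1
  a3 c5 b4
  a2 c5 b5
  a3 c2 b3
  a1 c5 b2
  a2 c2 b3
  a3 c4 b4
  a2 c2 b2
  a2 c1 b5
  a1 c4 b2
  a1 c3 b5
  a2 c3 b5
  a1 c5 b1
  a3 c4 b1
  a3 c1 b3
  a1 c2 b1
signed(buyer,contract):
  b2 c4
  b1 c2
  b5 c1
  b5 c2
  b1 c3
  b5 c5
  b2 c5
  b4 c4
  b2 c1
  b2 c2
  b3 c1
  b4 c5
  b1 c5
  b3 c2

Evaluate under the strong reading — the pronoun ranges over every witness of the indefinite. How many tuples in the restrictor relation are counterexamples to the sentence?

"him" takes "a buyer" as antecedent and "it" takes "a contract"; both are donkey pronouns co-varying with the restrictor.
Strong reading: for every (a,c,b) with drafted(a,c,b), signed(b,c).
Restrictor triples: (a1,c2,b1)→signed(b1,c2) ✓  (a1,c3,b5)→signed(b5,c3) ✗  (a1,c4,b2)→signed(b2,c4) ✓  (a1,c5,b1)→signed(b1,c5) ✓  (a1,c5,b2)→signed(b2,c5) ✓  (a2,c1,b5)→signed(b5,c1) ✓  (a2,c2,b2)→signed(b2,c2) ✓  (a2,c2,b3)→signed(b3,c2) ✓  (a2,c3,b5)→signed(b5,c3) ✗  (a2,c5,b5)→signed(b5,c5) ✓  (a3,c1,b3)→signed(b3,c1) ✓  (a3,c2,b3)→signed(b3,c2) ✓  (a3,c3,b1)→signed(b1,c3) ✓  (a3,c4,b1)→signed(b1,c4) ✗  (a3,c4,b4)→signed(b4,c4) ✓  (a3,c5,b4)→signed(b4,c5) ✓
Counterexamples (restrictor triples failing the scope): 3.

3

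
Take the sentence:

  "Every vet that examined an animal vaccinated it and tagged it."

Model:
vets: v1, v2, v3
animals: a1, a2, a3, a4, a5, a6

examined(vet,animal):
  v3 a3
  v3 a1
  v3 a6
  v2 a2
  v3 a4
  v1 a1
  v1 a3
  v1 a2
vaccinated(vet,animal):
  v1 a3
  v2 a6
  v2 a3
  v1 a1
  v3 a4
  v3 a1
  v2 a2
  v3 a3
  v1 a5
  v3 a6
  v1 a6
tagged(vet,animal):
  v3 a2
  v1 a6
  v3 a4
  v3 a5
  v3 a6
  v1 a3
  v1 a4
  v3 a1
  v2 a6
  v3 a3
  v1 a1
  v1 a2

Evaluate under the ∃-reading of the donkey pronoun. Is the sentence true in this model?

False

"it" takes "an animal" as antecedent — a donkey pronoun bound across the clause boundary.
Weak reading: every vet v with some examined-animal has at least one examined-animal a such that vaccinated(v,a) ∧ tagged(v,a).
Per vet: v1:✓  v2:✗  v3:✓
v2 has no witness among its examined-animals.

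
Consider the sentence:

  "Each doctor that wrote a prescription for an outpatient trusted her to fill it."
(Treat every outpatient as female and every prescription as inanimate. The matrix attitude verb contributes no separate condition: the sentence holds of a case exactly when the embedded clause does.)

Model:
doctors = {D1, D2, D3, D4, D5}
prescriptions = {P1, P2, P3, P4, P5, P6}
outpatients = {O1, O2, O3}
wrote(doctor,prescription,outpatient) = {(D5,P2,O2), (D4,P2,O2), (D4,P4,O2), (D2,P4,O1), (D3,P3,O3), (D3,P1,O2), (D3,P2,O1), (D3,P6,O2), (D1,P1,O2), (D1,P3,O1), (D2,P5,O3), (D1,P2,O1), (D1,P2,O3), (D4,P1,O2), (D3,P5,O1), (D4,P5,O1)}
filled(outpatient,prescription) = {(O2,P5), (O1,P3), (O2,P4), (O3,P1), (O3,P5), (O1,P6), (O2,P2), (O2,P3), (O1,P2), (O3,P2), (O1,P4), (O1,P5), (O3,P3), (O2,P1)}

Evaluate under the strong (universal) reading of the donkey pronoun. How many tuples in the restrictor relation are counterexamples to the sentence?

1

"her" takes "an outpatient" as antecedent and "it" takes "a prescription"; both are donkey pronouns co-varying with the restrictor.
Strong reading: for every (d,p,o) with wrote(d,p,o), filled(o,p).
Restrictor triples: (D1,P1,O2)→filled(O2,P1) ✓  (D1,P2,O1)→filled(O1,P2) ✓  (D1,P2,O3)→filled(O3,P2) ✓  (D1,P3,O1)→filled(O1,P3) ✓  (D2,P4,O1)→filled(O1,P4) ✓  (D2,P5,O3)→filled(O3,P5) ✓  (D3,P1,O2)→filled(O2,P1) ✓  (D3,P2,O1)→filled(O1,P2) ✓  (D3,P3,O3)→filled(O3,P3) ✓  (D3,P5,O1)→filled(O1,P5) ✓  (D3,P6,O2)→filled(O2,P6) ✗  (D4,P1,O2)→filled(O2,P1) ✓  (D4,P2,O2)→filled(O2,P2) ✓  (D4,P4,O2)→filled(O2,P4) ✓  (D4,P5,O1)→filled(O1,P5) ✓  (D5,P2,O2)→filled(O2,P2) ✓
Counterexamples (restrictor triples failing the scope): 1.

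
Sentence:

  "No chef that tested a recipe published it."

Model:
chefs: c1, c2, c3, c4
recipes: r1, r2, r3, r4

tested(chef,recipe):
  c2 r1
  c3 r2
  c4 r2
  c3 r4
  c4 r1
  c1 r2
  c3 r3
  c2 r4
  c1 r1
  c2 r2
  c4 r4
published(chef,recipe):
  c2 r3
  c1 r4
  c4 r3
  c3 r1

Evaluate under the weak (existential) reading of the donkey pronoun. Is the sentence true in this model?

True

"it" takes "a recipe" as antecedent — a donkey pronoun bound across the clause boundary.
Truth condition: for no (c,r) with tested(c,r) does published(c,r) hold.
Restrictor pairs — does the scope hold? (c1,r1):fails  (c1,r2):fails  (c2,r1):fails  (c2,r2):fails  (c2,r4):fails  (c3,r2):fails  (c3,r3):fails  (c3,r4):fails  (c4,r1):fails  (c4,r2):fails  (c4,r4):fails
Scope holds for no restrictor pair, so the sentence is true.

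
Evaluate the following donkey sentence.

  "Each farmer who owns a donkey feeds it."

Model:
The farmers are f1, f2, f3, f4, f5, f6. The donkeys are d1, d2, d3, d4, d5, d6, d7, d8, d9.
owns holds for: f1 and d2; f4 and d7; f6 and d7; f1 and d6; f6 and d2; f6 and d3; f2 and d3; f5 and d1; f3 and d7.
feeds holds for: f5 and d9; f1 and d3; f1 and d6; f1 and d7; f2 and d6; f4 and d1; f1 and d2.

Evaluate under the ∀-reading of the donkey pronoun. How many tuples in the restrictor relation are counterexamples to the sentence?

"it" takes "a donkey" as antecedent — a donkey pronoun bound across the clause boundary.
Strong reading: for every (f,d) with owns(f,d), feeds(f,d).
Restrictor pairs: (f1,d2) ✓  (f1,d6) ✓  (f2,d3) ✗  (f3,d7) ✗  (f4,d7) ✗  (f5,d1) ✗  (f6,d2) ✗  (f6,d3) ✗  (f6,d7) ✗
Counterexamples (restrictor pairs failing the scope): 7.

7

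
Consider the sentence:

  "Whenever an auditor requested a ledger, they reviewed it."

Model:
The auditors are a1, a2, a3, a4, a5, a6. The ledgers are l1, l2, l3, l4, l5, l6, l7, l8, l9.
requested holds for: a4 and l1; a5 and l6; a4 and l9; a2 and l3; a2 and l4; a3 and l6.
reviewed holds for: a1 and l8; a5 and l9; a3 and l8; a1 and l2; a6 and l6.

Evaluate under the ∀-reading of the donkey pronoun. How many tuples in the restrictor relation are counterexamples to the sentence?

6

"it" takes "a ledger" as antecedent — a donkey pronoun bound across the clause boundary.
Strong reading: for every (a,l) with requested(a,l), reviewed(a,l).
Restrictor pairs: (a2,l3) ✗  (a2,l4) ✗  (a3,l6) ✗  (a4,l1) ✗  (a4,l9) ✗  (a5,l6) ✗
Counterexamples (restrictor pairs failing the scope): 6.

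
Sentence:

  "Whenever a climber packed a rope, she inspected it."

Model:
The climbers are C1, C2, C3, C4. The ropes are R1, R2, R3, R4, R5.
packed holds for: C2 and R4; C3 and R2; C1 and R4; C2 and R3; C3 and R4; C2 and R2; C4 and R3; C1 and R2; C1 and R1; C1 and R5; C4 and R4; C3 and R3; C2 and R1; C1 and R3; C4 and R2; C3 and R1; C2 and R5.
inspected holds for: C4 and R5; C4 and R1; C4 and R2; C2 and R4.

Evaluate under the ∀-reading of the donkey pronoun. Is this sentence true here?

False

"it" takes "a rope" as antecedent — a donkey pronoun bound across the clause boundary.
Strong reading: for every (c,r) with packed(c,r), inspected(c,r).
Restrictor pairs: (C1,R1) ✗  (C1,R2) ✗  (C1,R3) ✗  (C1,R4) ✗  (C1,R5) ✗  (C2,R1) ✗  (C2,R2) ✗  (C2,R3) ✗  (C2,R4) ✓  (C2,R5) ✗  (C3,R1) ✗  (C3,R2) ✗  (C3,R3) ✗  (C3,R4) ✗  (C4,R2) ✓  (C4,R3) ✗  (C4,R4) ✗
Counterexample: (C1,R1) is in packed but fails the scope.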